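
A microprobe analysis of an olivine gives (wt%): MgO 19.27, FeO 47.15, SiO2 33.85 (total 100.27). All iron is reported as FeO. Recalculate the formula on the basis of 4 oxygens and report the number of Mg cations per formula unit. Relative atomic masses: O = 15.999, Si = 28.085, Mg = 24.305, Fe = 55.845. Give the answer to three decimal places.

0.846 Mg apfu

MgO: 19.27/40.304 = 0.47812 mol → 0.47812 mol Mg, 0.47812 mol O.
FeO: 47.15/71.844 = 0.65628 mol → 0.65628 mol Fe, 0.65628 mol O.
SiO2: 33.85/60.083 = 0.56339 mol → 0.56339 mol Si, 1.12678 mol O.
Total oxygen = 2.26118 mol. Normalization factor = 4/2.26118 = 1.76899.
Mg per 4 O = 0.47812 × 1.76899 = 0.846.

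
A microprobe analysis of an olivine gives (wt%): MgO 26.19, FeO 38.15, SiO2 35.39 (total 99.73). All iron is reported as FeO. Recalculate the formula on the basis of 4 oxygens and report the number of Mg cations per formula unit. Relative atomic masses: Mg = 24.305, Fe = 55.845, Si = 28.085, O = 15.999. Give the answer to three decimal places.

MgO: 26.19/40.304 = 0.64981 mol → 0.64981 mol Mg, 0.64981 mol O.
FeO: 38.15/71.844 = 0.53101 mol → 0.53101 mol Fe, 0.53101 mol O.
SiO2: 35.39/60.083 = 0.58902 mol → 0.58902 mol Si, 1.17804 mol O.
Total oxygen = 2.35886 mol. Normalization factor = 4/2.35886 = 1.69573.
Mg per 4 O = 0.64981 × 1.69573 = 1.102.

1.102 Mg apfu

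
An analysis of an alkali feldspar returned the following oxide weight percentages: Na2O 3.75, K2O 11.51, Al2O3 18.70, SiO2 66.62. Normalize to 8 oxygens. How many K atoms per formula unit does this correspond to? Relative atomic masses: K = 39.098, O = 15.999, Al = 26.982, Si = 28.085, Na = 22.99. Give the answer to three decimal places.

0.663 K apfu

3.75 wt% Na2O ÷ 61.979 g/mol = 0.06050 mol, giving 0.12100 Na and 0.06050 O.
11.51 wt% K2O ÷ 94.195 g/mol = 0.12219 mol, giving 0.24438 K and 0.12219 O.
18.70 wt% Al2O3 ÷ 101.961 g/mol = 0.18340 mol, giving 0.36680 Al and 0.55020 O.
66.62 wt% SiO2 ÷ 60.083 g/mol = 1.10880 mol, giving 1.10880 Si and 2.21760 O.
Oxygen sums to 2.95049; scaling by 8/2.95049 = 2.71141 puts the formula on 8 O.
K: 0.24438 × 2.71141 = 0.663 atoms per formula unit.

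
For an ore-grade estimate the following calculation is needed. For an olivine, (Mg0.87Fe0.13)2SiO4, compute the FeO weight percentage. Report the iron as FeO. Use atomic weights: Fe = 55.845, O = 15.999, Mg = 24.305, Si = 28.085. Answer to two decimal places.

12.55 wt%

M((Mg0.87Fe0.13)2SiO4) = 148.891 g/mol; M(FeO) = 71.844 g/mol.
Moles FeO per formula unit = 0.26 Fe ÷ 1 = 0.2600.
FeO fraction = (0.2600 × 71.844) / 148.891 = 18.679/148.891 = 0.1255.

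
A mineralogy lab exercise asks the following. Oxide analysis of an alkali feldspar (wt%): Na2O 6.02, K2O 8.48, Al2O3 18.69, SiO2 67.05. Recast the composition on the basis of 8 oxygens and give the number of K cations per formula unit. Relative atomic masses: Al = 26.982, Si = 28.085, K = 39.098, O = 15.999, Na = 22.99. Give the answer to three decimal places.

0.485 K apfu

Na2O: 6.02/61.979 = 0.09713 mol → 0.19426 mol Na, 0.09713 mol O.
K2O: 8.48/94.195 = 0.09003 mol → 0.18006 mol K, 0.09003 mol O.
Al2O3: 18.69/101.961 = 0.18331 mol → 0.36662 mol Al, 0.54993 mol O.
SiO2: 67.05/60.083 = 1.11596 mol → 1.11596 mol Si, 2.23192 mol O.
Total oxygen = 2.96901 mol. Normalization factor = 8/2.96901 = 2.69450.
K per 8 O = 0.18006 × 2.69450 = 0.485.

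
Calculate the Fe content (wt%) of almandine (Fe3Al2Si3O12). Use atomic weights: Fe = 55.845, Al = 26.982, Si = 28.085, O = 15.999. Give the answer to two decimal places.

33.66 wt%

Molar mass of Fe3Al2Si3O12: 3*55.845 + 2*26.982 + 3*28.085 + 12*15.999 = 497.742 g/mol.
Mass of Fe per formula unit: 3 × 55.845 = 167.535 g.
Weight fraction Fe = 167.535 / 497.742 = 0.3366.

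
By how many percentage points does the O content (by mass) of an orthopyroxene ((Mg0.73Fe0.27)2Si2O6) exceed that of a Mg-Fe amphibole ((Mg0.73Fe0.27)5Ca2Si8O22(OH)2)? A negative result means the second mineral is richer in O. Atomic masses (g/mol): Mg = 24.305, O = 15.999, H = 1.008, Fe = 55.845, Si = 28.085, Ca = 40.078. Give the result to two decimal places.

-0.84 percentage points

M((Mg0.73Fe0.27)2Si2O6) = 217.806 g/mol, so wt% O = 95.994/217.806 × 100 = 44.07%.
M((Mg0.73Fe0.27)5Ca2Si8O22(OH)2) = 854.932 g/mol, so wt% O = 383.976/854.932 × 100 = 44.91%.
44.07 − 44.91 = -0.84 pp.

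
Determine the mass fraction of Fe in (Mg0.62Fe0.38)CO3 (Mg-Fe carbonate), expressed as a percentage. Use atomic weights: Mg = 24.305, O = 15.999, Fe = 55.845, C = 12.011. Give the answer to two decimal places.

22.04 wt%

M((Mg0.62Fe0.38)CO3) = 96.298 g/mol.
Fe contributes 0.38 × 55.845 = 21.221 g per mole.
21.221/96.298 = 0.2204 → 22.04%.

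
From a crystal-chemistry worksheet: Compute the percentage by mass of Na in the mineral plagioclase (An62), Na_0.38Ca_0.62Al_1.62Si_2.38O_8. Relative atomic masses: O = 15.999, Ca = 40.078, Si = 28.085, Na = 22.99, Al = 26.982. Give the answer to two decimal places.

3.21 mass %

M(Na_0.38Ca_0.62Al_1.62Si_2.38O_8) = 272.130 g/mol.
Na contributes 0.38 × 22.99 = 8.736 g per mole.
8.736/272.130 = 0.0321 → 3.21%.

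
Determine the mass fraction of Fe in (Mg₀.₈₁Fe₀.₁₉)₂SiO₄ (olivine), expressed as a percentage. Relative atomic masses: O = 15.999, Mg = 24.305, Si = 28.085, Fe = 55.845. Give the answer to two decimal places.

13.90 wt%

M((Mg₀.₈₁Fe₀.₁₉)₂SiO₄) = 152.676 g/mol.
Fe contributes 0.38 × 55.845 = 21.221 g per mole.
21.221/152.676 = 0.1390 → 13.90%.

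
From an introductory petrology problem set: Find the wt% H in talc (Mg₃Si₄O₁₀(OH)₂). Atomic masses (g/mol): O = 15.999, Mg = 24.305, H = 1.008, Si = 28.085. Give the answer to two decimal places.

M(Mg₃Si₄O₁₀(OH)₂) = 379.259 g/mol.
H contributes 2 × 1.008 = 2.016 g per mole.
2.016/379.259 = 0.0053 → 0.53%.

0.53 wt%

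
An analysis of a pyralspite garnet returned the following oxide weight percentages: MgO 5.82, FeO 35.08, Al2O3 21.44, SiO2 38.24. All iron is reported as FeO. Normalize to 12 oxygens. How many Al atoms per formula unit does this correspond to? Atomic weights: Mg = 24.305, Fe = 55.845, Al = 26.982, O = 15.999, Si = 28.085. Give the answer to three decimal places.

MgO (M=40.304): mol = 0.14440; Mg = 0.14440, O = 0.14440.
FeO (M=71.844): mol = 0.48828; Fe = 0.48828, O = 0.48828.
Al2O3 (M=101.961): mol = 0.21028; Al = 0.42056, O = 0.63084.
SiO2 (M=60.083): mol = 0.63645; Si = 0.63645, O = 1.27290.
ΣO = 2.53642; factor = 12/ΣO = 4.73108.
Al apfu = 0.42056 × 4.73108 = 1.990.

1.990 Al apfu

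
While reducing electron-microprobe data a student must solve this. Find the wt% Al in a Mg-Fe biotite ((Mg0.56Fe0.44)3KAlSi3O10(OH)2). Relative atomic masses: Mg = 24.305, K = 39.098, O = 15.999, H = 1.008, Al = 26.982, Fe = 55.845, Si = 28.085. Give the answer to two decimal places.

Formula mass = 1.68×24.305 + 1.32×55.845 + 1×39.098 + 1×26.982 + 3×28.085 + 12×15.999 + 2×1.008 = 458.887 g/mol, of which 26.982 g is Al.
So Al makes up 26.982/458.887 = 0.0588 of the mass, i.e. 5.88%.

5.88 weight percent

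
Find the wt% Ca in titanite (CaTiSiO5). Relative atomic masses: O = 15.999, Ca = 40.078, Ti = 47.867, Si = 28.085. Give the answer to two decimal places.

Formula mass = 1*40.078 + 1*47.867 + 1*28.085 + 5*15.999 = 196.025 g/mol, of which 40.078 g is Ca.
So Ca makes up 40.078/196.025 = 0.2045 of the mass, i.e. 20.45%.

20.45 mass %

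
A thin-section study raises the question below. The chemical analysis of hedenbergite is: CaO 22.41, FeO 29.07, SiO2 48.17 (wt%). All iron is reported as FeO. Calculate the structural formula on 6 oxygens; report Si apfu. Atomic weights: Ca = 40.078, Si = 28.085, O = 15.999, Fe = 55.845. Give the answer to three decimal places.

CaO: 22.41/56.077 = 0.39963 mol → 0.39963 mol Ca, 0.39963 mol O.
FeO: 29.07/71.844 = 0.40463 mol → 0.40463 mol Fe, 0.40463 mol O.
SiO2: 48.17/60.083 = 0.80172 mol → 0.80172 mol Si, 1.60344 mol O.
Total oxygen = 2.40770 mol. Normalization factor = 6/2.40770 = 2.49200.
Si per 6 O = 0.80172 × 2.49200 = 1.998.

1.998 Si apfu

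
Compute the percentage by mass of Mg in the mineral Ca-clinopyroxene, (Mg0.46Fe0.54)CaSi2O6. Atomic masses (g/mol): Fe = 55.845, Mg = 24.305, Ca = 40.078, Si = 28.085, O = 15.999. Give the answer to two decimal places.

4.79 wt%

Formula mass = 0.46*24.305 + 0.54*55.845 + 1*40.078 + 2*28.085 + 6*15.999 = 233.579 g/mol, of which 11.180 g is Mg.
So Mg makes up 11.180/233.579 = 0.0479 of the mass, i.e. 4.79%.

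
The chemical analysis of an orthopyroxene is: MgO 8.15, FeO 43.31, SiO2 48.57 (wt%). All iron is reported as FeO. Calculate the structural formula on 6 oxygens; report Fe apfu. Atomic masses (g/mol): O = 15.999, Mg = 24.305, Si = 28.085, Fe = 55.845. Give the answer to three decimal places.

MgO: 8.15/40.304 = 0.20221 mol → 0.20221 mol Mg, 0.20221 mol O.
FeO: 43.31/71.844 = 0.60283 mol → 0.60283 mol Fe, 0.60283 mol O.
SiO2: 48.57/60.083 = 0.80838 mol → 0.80838 mol Si, 1.61676 mol O.
Total oxygen = 2.42180 mol. Normalization factor = 6/2.42180 = 2.47750.
Fe per 6 O = 0.60283 × 2.47750 = 1.494.

1.494 Fe apfu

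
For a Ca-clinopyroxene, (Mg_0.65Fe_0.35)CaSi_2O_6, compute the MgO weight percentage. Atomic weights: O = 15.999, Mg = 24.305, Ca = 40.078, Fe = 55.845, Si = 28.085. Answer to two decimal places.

11.51 wt%

Formula mass = 227.586 g/mol.
0.65 Mg → 0.6500 mol MgO per formula unit; M(MgO) = 40.304, so MgO mass = 26.198 g.
26.198/227.586 × 100 = 11.51 wt%.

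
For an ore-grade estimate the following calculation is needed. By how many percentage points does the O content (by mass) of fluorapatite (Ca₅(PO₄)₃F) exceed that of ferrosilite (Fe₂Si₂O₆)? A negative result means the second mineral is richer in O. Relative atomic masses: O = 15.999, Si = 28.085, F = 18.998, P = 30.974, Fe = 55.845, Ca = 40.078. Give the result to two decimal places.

1.69 percentage points

O in Ca₅(PO₄)₃F: molar mass 504.298 g/mol; 12×15.999 = 191.988 g → 38.07 wt%.
O in Fe₂Si₂O₆: molar mass 263.854 g/mol; 6×15.999 = 95.994 g → 36.38 wt%.
Difference = 38.07 − 36.38 = 1.69 percentage points.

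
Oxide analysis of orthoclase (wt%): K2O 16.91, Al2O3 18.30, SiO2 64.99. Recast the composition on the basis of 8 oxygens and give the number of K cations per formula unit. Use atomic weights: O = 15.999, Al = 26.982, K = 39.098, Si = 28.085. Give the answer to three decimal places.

0.997 K apfu

16.91 wt% K2O ÷ 94.195 g/mol = 0.17952 mol, giving 0.35904 K and 0.17952 O.
18.30 wt% Al2O3 ÷ 101.961 g/mol = 0.17948 mol, giving 0.35896 Al and 0.53844 O.
64.99 wt% SiO2 ÷ 60.083 g/mol = 1.08167 mol, giving 1.08167 Si and 2.16334 O.
Oxygen sums to 2.88130; scaling by 8/2.88130 = 2.77652 puts the formula on 8 O.
K: 0.35904 × 2.77652 = 0.997 atoms per formula unit.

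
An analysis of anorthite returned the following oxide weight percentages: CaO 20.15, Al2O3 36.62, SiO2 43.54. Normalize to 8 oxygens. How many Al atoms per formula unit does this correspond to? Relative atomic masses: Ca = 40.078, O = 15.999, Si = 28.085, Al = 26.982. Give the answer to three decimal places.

CaO (M=56.077): mol = 0.35933; Ca = 0.35933, O = 0.35933.
Al2O3 (M=101.961): mol = 0.35916; Al = 0.71832, O = 1.07748.
SiO2 (M=60.083): mol = 0.72466; Si = 0.72466, O = 1.44932.
ΣO = 2.88613; factor = 8/ΣO = 2.77188.
Al apfu = 0.71832 × 2.77188 = 1.991.

1.991 Al apfu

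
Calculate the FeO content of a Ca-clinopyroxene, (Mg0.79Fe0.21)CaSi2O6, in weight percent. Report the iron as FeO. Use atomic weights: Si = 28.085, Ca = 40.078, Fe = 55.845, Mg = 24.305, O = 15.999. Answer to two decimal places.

6.76 wt%

Formula mass = 223.170 g/mol.
0.21 Fe → 0.2100 mol FeO per formula unit; M(FeO) = 71.844, so FeO mass = 15.087 g.
15.087/223.170 × 100 = 6.76 wt%.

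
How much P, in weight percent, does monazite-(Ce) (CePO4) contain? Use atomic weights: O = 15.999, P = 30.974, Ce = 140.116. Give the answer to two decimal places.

13.18 weight percent

M(CePO4) = 235.086 g/mol.
P contributes 1 × 30.974 = 30.974 g per mole.
30.974/235.086 = 0.1318 → 13.18%.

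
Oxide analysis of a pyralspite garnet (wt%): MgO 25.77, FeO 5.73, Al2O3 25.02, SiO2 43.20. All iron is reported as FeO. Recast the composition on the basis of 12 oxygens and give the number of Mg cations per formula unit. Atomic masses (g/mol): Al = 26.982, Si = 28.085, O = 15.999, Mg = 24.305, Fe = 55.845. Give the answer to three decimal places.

2.652 Mg apfu

MgO (M=40.304): mol = 0.63939; Mg = 0.63939, O = 0.63939.
FeO (M=71.844): mol = 0.07976; Fe = 0.07976, O = 0.07976.
Al2O3 (M=101.961): mol = 0.24539; Al = 0.49078, O = 0.73617.
SiO2 (M=60.083): mol = 0.71901; Si = 0.71901, O = 1.43802.
ΣO = 2.89334; factor = 12/ΣO = 4.14746.
Mg apfu = 0.63939 × 4.14746 = 2.652.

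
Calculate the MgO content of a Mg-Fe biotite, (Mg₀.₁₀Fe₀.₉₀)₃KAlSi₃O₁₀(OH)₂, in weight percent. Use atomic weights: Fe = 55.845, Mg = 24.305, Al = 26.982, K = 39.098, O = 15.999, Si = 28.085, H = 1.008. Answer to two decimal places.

2.41 wt%

Molar mass of (Mg₀.₁₀Fe₀.₉₀)₃KAlSi₃O₁₀(OH)₂ = 0.30·24.305 + 2.70·55.845 + 1·39.098 + 1·26.982 + 3·28.085 + 12·15.999 + 2·1.008 = 502.412 g/mol.
Each formula unit contains 0.30 Mg, equivalent to 0.30/1 = 0.3000 mol MgO.
M(MgO) = 1×24.305 + 1×15.999 = 40.304 g/mol.
Mass of MgO per formula unit = 0.3000 × 40.304 = 12.091 g.
MgO wt% = 12.091 / 502.412 × 100 = 2.41%.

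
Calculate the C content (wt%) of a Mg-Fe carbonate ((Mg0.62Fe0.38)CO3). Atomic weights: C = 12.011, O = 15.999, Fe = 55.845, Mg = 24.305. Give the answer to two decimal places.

12.47 wt%

Molar mass of (Mg0.62Fe0.38)CO3: 0.62*24.305 + 0.38*55.845 + 1*12.011 + 3*15.999 = 96.298 g/mol.
Mass of C per formula unit: 1 × 12.011 = 12.011 g.
Weight fraction C = 12.011 / 96.298 = 0.1247.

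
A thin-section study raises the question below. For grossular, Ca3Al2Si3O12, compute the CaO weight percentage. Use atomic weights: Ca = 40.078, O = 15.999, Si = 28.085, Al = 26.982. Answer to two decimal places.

37.35 wt%

Formula mass = 450.441 g/mol.
3 Ca → 3.0000 mol CaO per formula unit; M(CaO) = 56.077, so CaO mass = 168.231 g.
168.231/450.441 × 100 = 37.35 wt%.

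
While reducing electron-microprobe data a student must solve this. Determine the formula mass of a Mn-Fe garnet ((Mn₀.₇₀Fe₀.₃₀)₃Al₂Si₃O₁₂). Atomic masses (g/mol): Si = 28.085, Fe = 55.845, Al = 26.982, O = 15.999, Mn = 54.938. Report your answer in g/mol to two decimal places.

495.84 g/mol

Mn: 2.10 × 54.938 = 115.3698
Fe: 0.90 × 55.845 = 50.2605
Al: 2 × 26.982 = 53.9640
Si: 3 × 28.085 = 84.2550
O: 12 × 15.999 = 191.9880
Summing the contributions gives the formula mass.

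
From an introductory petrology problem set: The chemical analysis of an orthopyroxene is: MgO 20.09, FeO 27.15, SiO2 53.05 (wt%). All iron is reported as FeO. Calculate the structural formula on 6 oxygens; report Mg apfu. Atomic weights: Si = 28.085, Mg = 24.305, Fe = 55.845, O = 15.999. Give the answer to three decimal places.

1.132 Mg apfu

20.09 wt% MgO ÷ 40.304 g/mol = 0.49846 mol, giving 0.49846 Mg and 0.49846 O.
27.15 wt% FeO ÷ 71.844 g/mol = 0.37790 mol, giving 0.37790 Fe and 0.37790 O.
53.05 wt% SiO2 ÷ 60.083 g/mol = 0.88295 mol, giving 0.88295 Si and 1.76590 O.
Oxygen sums to 2.64226; scaling by 6/2.64226 = 2.27078 puts the formula on 6 O.
Mg: 0.49846 × 2.27078 = 1.132 atoms per formula unit.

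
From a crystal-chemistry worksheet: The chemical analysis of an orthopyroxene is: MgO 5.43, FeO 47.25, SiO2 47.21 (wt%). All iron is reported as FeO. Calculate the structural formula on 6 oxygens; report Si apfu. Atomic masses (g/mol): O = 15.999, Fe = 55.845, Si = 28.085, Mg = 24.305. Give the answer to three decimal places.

1.994 Si apfu

5.43 wt% MgO ÷ 40.304 g/mol = 0.13473 mol, giving 0.13473 Mg and 0.13473 O.
47.25 wt% FeO ÷ 71.844 g/mol = 0.65767 mol, giving 0.65767 Fe and 0.65767 O.
47.21 wt% SiO2 ÷ 60.083 g/mol = 0.78575 mol, giving 0.78575 Si and 1.57150 O.
Oxygen sums to 2.36390; scaling by 6/2.36390 = 2.53818 puts the formula on 6 O.
Si: 0.78575 × 2.53818 = 1.994 atoms per formula unit.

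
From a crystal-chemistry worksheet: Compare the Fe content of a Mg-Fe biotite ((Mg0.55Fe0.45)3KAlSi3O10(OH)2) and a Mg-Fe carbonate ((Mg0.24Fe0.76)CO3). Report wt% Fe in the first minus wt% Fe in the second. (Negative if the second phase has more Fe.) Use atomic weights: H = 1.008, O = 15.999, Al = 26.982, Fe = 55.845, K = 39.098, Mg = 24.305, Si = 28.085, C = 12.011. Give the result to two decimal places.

First mineral: 75.391 g Fe in 459.833 g formula = 16.40 wt% Fe.
Second mineral: 42.442 g Fe in 108.283 g formula = 39.20 wt% Fe.
16.40% − 39.20% gives a difference of -22.80 percentage points.

-22.80 percentage points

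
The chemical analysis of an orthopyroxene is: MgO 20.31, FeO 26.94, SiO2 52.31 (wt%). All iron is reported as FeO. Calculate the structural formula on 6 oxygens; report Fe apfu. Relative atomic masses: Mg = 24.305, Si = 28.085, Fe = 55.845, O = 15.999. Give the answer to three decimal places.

MgO: 20.31/40.304 = 0.50392 mol → 0.50392 mol Mg, 0.50392 mol O.
FeO: 26.94/71.844 = 0.37498 mol → 0.37498 mol Fe, 0.37498 mol O.
SiO2: 52.31/60.083 = 0.87063 mol → 0.87063 mol Si, 1.74126 mol O.
Total oxygen = 2.62016 mol. Normalization factor = 6/2.62016 = 2.28994.
Fe per 6 O = 0.37498 × 2.28994 = 0.859.

0.859 Fe apfu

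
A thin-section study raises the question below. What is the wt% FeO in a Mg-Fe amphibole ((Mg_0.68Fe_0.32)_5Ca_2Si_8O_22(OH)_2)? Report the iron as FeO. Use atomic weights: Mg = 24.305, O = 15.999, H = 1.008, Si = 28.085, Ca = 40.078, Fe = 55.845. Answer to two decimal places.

Formula mass = 862.817 g/mol.
1.60 Fe → 1.6000 mol FeO per formula unit; M(FeO) = 71.844, so FeO mass = 114.950 g.
114.950/862.817 × 100 = 13.32 wt%.

13.32 wt%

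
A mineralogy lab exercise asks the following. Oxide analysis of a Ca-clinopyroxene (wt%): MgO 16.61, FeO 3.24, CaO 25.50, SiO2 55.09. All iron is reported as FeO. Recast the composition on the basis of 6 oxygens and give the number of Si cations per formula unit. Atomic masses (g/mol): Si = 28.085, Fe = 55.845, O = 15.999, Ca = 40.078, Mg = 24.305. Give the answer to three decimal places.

MgO (M=40.304): mol = 0.41212; Mg = 0.41212, O = 0.41212.
FeO (M=71.844): mol = 0.04510; Fe = 0.04510, O = 0.04510.
CaO (M=56.077): mol = 0.45473; Ca = 0.45473, O = 0.45473.
SiO2 (M=60.083): mol = 0.91690; Si = 0.91690, O = 1.83380.
ΣO = 2.74575; factor = 6/ΣO = 2.18520.
Si apfu = 0.91690 × 2.18520 = 2.004.

2.004 Si apfu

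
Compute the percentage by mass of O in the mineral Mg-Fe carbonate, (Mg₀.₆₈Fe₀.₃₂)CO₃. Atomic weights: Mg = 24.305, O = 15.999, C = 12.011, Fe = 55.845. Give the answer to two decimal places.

50.84 mass %

Formula mass = 0.68*24.305 + 0.32*55.845 + 1*12.011 + 3*15.999 = 94.406 g/mol, of which 47.997 g is O.
So O makes up 47.997/94.406 = 0.5084 of the mass, i.e. 50.84%.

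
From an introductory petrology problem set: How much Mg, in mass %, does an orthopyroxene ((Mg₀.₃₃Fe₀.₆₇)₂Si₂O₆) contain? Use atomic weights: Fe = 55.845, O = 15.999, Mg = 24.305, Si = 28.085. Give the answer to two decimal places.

6.60 mass %

Molar mass of (Mg₀.₃₃Fe₀.₆₇)₂Si₂O₆: 0.66*24.305 + 1.34*55.845 + 2*28.085 + 6*15.999 = 243.038 g/mol.
Mass of Mg per formula unit: 0.66 × 24.305 = 16.041 g.
Weight fraction Mg = 16.041 / 243.038 = 0.0660.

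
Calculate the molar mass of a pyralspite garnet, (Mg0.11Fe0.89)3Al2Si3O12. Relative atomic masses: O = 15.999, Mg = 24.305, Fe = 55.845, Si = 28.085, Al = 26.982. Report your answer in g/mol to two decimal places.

487.33 g/mol

M = 0.33×24.305 + 2.67×55.845 + 2×26.982 + 3×28.085 + 12×15.999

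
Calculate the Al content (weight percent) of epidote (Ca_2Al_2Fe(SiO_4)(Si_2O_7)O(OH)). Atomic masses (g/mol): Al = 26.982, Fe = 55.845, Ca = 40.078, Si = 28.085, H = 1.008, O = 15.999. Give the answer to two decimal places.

Formula mass = 2*40.078 + 2*26.982 + 1*55.845 + 3*28.085 + 13*15.999 + 1*1.008 = 483.215 g/mol, of which 53.964 g is Al.
So Al makes up 53.964/483.215 = 0.1117 of the mass, i.e. 11.17%.

11.17 weight percent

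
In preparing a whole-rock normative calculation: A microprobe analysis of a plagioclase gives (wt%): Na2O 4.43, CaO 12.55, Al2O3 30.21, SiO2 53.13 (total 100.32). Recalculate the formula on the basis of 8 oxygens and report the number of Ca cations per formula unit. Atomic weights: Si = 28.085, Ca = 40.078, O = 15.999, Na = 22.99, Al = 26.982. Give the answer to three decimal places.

0.606 Ca apfu

4.43 wt% Na2O ÷ 61.979 g/mol = 0.07148 mol, giving 0.14296 Na and 0.07148 O.
12.55 wt% CaO ÷ 56.077 g/mol = 0.22380 mol, giving 0.22380 Ca and 0.22380 O.
30.21 wt% Al2O3 ÷ 101.961 g/mol = 0.29629 mol, giving 0.59258 Al and 0.88887 O.
53.13 wt% SiO2 ÷ 60.083 g/mol = 0.88428 mol, giving 0.88428 Si and 1.76856 O.
Oxygen sums to 2.95271; scaling by 8/2.95271 = 2.70938 puts the formula on 8 O.
Ca: 0.22380 × 2.70938 = 0.606 atoms per formula unit.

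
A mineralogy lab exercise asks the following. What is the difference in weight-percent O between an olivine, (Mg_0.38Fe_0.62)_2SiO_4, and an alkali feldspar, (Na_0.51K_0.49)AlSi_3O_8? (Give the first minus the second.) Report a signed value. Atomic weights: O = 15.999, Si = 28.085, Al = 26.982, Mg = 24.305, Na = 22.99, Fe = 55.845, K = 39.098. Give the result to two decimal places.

M((Mg_0.38Fe_0.62)_2SiO_4) = 179.801 g/mol, so wt% O = 63.996/179.801 × 100 = 35.59%.
M((Na_0.51K_0.49)AlSi_3O_8) = 270.112 g/mol, so wt% O = 127.992/270.112 × 100 = 47.38%.
35.59 − 47.38 = -11.79 pp.

-11.79 percentage points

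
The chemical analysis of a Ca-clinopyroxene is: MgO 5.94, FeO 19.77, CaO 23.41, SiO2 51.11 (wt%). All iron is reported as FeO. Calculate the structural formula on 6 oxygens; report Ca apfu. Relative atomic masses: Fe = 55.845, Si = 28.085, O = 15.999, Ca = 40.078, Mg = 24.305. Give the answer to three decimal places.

0.986 Ca apfu

MgO: 5.94/40.304 = 0.14738 mol → 0.14738 mol Mg, 0.14738 mol O.
FeO: 19.77/71.844 = 0.27518 mol → 0.27518 mol Fe, 0.27518 mol O.
CaO: 23.41/56.077 = 0.41746 mol → 0.41746 mol Ca, 0.41746 mol O.
SiO2: 51.11/60.083 = 0.85066 mol → 0.85066 mol Si, 1.70132 mol O.
Total oxygen = 2.54134 mol. Normalization factor = 6/2.54134 = 2.36096.
Ca per 6 O = 0.41746 × 2.36096 = 0.986.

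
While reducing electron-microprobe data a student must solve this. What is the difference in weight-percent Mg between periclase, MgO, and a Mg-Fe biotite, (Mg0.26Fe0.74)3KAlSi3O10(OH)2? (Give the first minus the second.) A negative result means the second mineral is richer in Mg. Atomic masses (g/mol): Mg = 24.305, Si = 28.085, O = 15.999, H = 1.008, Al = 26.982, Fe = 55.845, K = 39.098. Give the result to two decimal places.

Mg in MgO: molar mass 40.304 g/mol; 1×24.305 = 24.305 g → 60.30 wt%.
Mg in (Mg0.26Fe0.74)3KAlSi3O10(OH)2: molar mass 487.273 g/mol; 0.78×24.305 = 18.958 g → 3.89 wt%.
Difference = 60.30 − 3.89 = 56.41 percentage points.

56.41 percentage points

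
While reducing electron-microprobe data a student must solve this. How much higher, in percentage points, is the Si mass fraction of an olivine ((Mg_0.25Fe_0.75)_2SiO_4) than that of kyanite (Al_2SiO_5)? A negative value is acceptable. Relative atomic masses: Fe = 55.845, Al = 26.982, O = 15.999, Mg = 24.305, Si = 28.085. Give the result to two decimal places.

Si in (Mg_0.25Fe_0.75)_2SiO_4: molar mass 188.001 g/mol; 1×28.085 = 28.085 g → 14.94 wt%.
Si in Al_2SiO_5: molar mass 162.044 g/mol; 1×28.085 = 28.085 g → 17.33 wt%.
Difference = 14.94 − 17.33 = -2.39 percentage points.

-2.39 percentage points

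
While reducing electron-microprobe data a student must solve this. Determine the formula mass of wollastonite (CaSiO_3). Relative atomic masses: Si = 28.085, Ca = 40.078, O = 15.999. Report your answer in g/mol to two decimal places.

116.16 g/mol

The formula mass is the sum 1·40.078 + 1·28.085 + 3·15.999.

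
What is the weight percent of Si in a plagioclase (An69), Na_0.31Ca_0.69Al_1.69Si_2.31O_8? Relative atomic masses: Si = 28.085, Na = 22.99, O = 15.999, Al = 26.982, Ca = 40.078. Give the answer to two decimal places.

M(Na_0.31Ca_0.69Al_1.69Si_2.31O_8) = 273.249 g/mol.
Si contributes 2.31 × 28.085 = 64.876 g per mole.
64.876/273.249 = 0.2374 → 23.74%.

23.74 weight percent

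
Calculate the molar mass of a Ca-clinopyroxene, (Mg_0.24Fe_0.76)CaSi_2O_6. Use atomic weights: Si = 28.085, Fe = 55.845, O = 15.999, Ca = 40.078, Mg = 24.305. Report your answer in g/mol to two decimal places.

M = 0.24*24.305 + 0.76*55.845 + 1*40.078 + 2*28.085 + 6*15.999

240.52 g/mol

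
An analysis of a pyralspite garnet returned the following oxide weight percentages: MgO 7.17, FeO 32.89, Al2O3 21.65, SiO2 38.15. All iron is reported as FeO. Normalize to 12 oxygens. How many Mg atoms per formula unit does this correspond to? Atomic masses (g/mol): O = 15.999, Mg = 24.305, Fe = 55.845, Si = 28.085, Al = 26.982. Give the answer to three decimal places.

7.17 wt% MgO ÷ 40.304 g/mol = 0.17790 mol, giving 0.17790 Mg and 0.17790 O.
32.89 wt% FeO ÷ 71.844 g/mol = 0.45780 mol, giving 0.45780 Fe and 0.45780 O.
21.65 wt% Al2O3 ÷ 101.961 g/mol = 0.21234 mol, giving 0.42468 Al and 0.63702 O.
38.15 wt% SiO2 ÷ 60.083 g/mol = 0.63495 mol, giving 0.63495 Si and 1.26990 O.
Oxygen sums to 2.54262; scaling by 12/2.54262 = 4.71954 puts the formula on 12 O.
Mg: 0.17790 × 4.71954 = 0.840 atoms per formula unit.

0.840 Mg apfu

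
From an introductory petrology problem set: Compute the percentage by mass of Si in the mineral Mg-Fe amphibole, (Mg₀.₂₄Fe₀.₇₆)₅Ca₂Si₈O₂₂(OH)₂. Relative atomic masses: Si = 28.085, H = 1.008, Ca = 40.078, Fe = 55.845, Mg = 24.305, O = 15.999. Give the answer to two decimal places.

24.10 wt%

Molar mass of (Mg₀.₂₄Fe₀.₇₆)₅Ca₂Si₈O₂₂(OH)₂: 1.20·24.305 + 3.80·55.845 + 2·40.078 + 8·28.085 + 24·15.999 + 2·1.008 = 932.205 g/mol.
Mass of Si per formula unit: 8 × 28.085 = 224.680 g.
Weight fraction Si = 224.680 / 932.205 = 0.2410.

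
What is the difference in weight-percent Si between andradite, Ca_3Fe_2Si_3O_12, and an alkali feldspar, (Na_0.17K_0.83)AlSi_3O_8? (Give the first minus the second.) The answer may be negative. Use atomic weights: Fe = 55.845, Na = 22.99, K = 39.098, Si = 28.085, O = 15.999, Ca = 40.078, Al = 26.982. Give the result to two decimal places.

M(Ca_3Fe_2Si_3O_12) = 508.167 g/mol, so wt% Si = 84.255/508.167 × 100 = 16.58%.
M((Na_0.17K_0.83)AlSi_3O_8) = 275.589 g/mol, so wt% Si = 84.255/275.589 × 100 = 30.57%.
16.58 − 30.57 = -13.99 pp.

-13.99 percentage points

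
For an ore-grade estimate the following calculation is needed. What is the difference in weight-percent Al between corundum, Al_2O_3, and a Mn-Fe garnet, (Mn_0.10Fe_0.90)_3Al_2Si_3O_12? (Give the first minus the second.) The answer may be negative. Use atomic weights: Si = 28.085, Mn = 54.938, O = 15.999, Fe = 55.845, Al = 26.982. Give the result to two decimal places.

First mineral: 53.964 g Al in 101.961 g formula = 52.93 wt% Al.
Second mineral: 53.964 g Al in 497.470 g formula = 10.85 wt% Al.
52.93% − 10.85% gives a difference of 42.08 percentage points.

42.08 percentage points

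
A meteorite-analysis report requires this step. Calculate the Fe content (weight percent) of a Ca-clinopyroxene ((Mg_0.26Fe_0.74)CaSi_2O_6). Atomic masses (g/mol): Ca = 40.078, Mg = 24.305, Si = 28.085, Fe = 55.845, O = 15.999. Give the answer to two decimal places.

Molar mass of (Mg_0.26Fe_0.74)CaSi_2O_6: 0.26×24.305 + 0.74×55.845 + 1×40.078 + 2×28.085 + 6×15.999 = 239.887 g/mol.
Mass of Fe per formula unit: 0.74 × 55.845 = 41.325 g.
Weight fraction Fe = 41.325 / 239.887 = 0.1723.

17.23 weight percent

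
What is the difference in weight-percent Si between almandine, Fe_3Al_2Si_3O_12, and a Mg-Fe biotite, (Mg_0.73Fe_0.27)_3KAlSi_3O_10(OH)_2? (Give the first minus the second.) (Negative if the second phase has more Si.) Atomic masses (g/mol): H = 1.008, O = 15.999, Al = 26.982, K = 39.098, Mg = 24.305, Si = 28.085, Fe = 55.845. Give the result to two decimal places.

First mineral: 84.255 g Si in 497.742 g formula = 16.93 wt% Si.
Second mineral: 84.255 g Si in 442.801 g formula = 19.03 wt% Si.
16.93% − 19.03% gives a difference of -2.10 percentage points.

-2.10 percentage points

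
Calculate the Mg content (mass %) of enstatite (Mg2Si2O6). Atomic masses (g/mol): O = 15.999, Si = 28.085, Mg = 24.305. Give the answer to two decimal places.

24.21 mass %

M(Mg2Si2O6) = 200.774 g/mol.
Mg contributes 2 × 24.305 = 48.610 g per mole.
48.610/200.774 = 0.2421 → 24.21%.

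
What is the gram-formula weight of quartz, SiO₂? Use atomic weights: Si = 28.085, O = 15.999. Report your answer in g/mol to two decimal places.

M = 1*28.085 + 2*15.999

60.08 g/mol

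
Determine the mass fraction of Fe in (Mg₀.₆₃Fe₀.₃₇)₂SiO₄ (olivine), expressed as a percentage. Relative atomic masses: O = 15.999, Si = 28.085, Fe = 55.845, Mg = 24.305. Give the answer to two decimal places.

25.19 wt%

M((Mg₀.₆₃Fe₀.₃₇)₂SiO₄) = 164.031 g/mol.
Fe contributes 0.74 × 55.845 = 41.325 g per mole.
41.325/164.031 = 0.2519 → 25.19%.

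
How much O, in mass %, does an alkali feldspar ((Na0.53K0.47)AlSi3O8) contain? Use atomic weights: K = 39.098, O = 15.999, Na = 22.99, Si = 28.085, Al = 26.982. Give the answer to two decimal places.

Molar mass of (Na0.53K0.47)AlSi3O8: 0.53·22.99 + 0.47·39.098 + 1·26.982 + 3·28.085 + 8·15.999 = 269.790 g/mol.
Mass of O per formula unit: 8 × 15.999 = 127.992 g.
Weight fraction O = 127.992 / 269.790 = 0.4744.

47.44 mass %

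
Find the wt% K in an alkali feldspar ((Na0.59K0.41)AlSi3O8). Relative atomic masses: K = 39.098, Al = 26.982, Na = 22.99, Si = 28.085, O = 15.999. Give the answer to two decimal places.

5.96 wt%

M((Na0.59K0.41)AlSi3O8) = 268.823 g/mol.
K contributes 0.41 × 39.098 = 16.030 g per mole.
16.030/268.823 = 0.0596 → 5.96%.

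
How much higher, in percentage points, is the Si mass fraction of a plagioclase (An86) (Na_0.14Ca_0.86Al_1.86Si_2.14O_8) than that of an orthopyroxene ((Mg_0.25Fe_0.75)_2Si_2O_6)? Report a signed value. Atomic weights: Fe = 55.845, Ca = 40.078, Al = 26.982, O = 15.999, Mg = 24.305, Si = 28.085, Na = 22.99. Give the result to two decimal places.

-0.86 percentage points

Si in Na_0.14Ca_0.86Al_1.86Si_2.14O_8: molar mass 275.966 g/mol; 2.14×28.085 = 60.102 g → 21.78 wt%.
Si in (Mg_0.25Fe_0.75)_2Si_2O_6: molar mass 248.084 g/mol; 2×28.085 = 56.170 g → 22.64 wt%.
Difference = 21.78 − 22.64 = -0.86 percentage points.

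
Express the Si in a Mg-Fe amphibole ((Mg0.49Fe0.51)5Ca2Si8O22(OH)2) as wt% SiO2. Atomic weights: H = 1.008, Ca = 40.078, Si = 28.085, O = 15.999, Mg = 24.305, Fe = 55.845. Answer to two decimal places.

53.84 wt%

Formula mass = 892.780 g/mol.
8 Si → 8.0000 mol SiO2 per formula unit; M(SiO2) = 60.083, so SiO2 mass = 480.664 g.
480.664/892.780 × 100 = 53.84 wt%.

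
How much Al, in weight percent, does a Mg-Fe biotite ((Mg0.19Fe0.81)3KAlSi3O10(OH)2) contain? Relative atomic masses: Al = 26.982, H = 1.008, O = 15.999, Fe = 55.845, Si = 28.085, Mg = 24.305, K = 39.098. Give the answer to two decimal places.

M((Mg0.19Fe0.81)3KAlSi3O10(OH)2) = 493.896 g/mol.
Al contributes 1 × 26.982 = 26.982 g per mole.
26.982/493.896 = 0.0546 → 5.46%.

5.46 weight percent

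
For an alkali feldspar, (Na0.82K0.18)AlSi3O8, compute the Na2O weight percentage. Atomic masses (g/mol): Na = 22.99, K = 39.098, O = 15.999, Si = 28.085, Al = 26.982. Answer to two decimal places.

9.58 wt%

M((Na0.82K0.18)AlSi3O8) = 265.118 g/mol; M(Na2O) = 61.979 g/mol.
Moles Na2O per formula unit = 0.82 Na ÷ 2 = 0.4100.
Na2O fraction = (0.4100 × 61.979) / 265.118 = 25.411/265.118 = 0.0958.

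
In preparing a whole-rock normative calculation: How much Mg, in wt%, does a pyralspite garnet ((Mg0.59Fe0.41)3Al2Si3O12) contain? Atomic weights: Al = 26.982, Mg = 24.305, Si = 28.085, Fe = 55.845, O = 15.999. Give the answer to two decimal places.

9.73 wt%

M((Mg0.59Fe0.41)3Al2Si3O12) = 441.916 g/mol.
Mg contributes 1.77 × 24.305 = 43.020 g per mole.
43.020/441.916 = 0.0973 → 9.73%.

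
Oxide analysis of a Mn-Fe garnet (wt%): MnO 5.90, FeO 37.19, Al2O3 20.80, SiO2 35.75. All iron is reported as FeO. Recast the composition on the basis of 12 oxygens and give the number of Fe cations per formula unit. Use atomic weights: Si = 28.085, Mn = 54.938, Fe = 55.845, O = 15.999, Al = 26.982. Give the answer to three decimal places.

MnO: 5.90/70.937 = 0.08317 mol → 0.08317 mol Mn, 0.08317 mol O.
FeO: 37.19/71.844 = 0.51765 mol → 0.51765 mol Fe, 0.51765 mol O.
Al2O3: 20.80/101.961 = 0.20400 mol → 0.40800 mol Al, 0.61200 mol O.
SiO2: 35.75/60.083 = 0.59501 mol → 0.59501 mol Si, 1.19002 mol O.
Total oxygen = 2.40284 mol. Normalization factor = 12/2.40284 = 4.99409.
Fe per 12 O = 0.51765 × 4.99409 = 2.585.

2.585 Fe apfu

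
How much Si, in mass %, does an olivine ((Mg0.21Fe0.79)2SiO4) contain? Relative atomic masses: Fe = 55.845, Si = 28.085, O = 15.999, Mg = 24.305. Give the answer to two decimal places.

Formula mass = 0.42*24.305 + 1.58*55.845 + 1*28.085 + 4*15.999 = 190.524 g/mol, of which 28.085 g is Si.
So Si makes up 28.085/190.524 = 0.1474 of the mass, i.e. 14.74%.

14.74 mass %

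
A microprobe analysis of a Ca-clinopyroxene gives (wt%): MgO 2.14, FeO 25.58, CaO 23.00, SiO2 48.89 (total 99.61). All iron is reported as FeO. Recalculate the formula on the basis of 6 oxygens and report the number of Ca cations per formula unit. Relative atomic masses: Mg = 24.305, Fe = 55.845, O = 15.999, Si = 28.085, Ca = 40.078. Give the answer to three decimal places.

MgO: 2.14/40.304 = 0.05310 mol → 0.05310 mol Mg, 0.05310 mol O.
FeO: 25.58/71.844 = 0.35605 mol → 0.35605 mol Fe, 0.35605 mol O.
CaO: 23.00/56.077 = 0.41015 mol → 0.41015 mol Ca, 0.41015 mol O.
SiO2: 48.89/60.083 = 0.81371 mol → 0.81371 mol Si, 1.62742 mol O.
Total oxygen = 2.44672 mol. Normalization factor = 6/2.44672 = 2.45226.
Ca per 6 O = 0.41015 × 2.45226 = 1.006.

1.006 Ca apfu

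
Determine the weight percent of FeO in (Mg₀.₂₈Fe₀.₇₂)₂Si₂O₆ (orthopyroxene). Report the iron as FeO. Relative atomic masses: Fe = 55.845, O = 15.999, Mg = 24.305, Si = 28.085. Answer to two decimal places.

42.02 wt%

Formula mass = 246.192 g/mol.
1.44 Fe → 1.4400 mol FeO per formula unit; M(FeO) = 71.844, so FeO mass = 103.455 g.
103.455/246.192 × 100 = 42.02 wt%.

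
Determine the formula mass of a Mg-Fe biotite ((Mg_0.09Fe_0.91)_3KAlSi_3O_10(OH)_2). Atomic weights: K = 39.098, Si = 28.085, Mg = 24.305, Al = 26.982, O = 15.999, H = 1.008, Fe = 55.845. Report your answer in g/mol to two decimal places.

The formula mass is the sum 0.27*24.305 + 2.73*55.845 + 1*39.098 + 1*26.982 + 3*28.085 + 12*15.999 + 2*1.008.

503.36 g/mol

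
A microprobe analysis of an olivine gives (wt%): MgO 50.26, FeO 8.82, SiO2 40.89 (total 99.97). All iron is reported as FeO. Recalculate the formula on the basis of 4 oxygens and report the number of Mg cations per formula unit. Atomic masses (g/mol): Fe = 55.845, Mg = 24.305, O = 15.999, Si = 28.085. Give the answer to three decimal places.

1.827 Mg apfu

50.26 wt% MgO ÷ 40.304 g/mol = 1.24702 mol, giving 1.24702 Mg and 1.24702 O.
8.82 wt% FeO ÷ 71.844 g/mol = 0.12277 mol, giving 0.12277 Fe and 0.12277 O.
40.89 wt% SiO2 ÷ 60.083 g/mol = 0.68056 mol, giving 0.68056 Si and 1.36112 O.
Oxygen sums to 2.73091; scaling by 4/2.73091 = 1.46471 puts the formula on 4 O.
Mg: 1.24702 × 1.46471 = 1.827 atoms per formula unit.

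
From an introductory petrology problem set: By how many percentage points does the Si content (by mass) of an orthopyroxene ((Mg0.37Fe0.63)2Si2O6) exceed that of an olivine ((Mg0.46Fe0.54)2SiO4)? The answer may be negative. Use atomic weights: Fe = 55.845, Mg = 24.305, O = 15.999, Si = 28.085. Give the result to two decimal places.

7.28 percentage points

First mineral: 56.170 g Si in 240.514 g formula = 23.35 wt% Si.
Second mineral: 28.085 g Si in 174.754 g formula = 16.07 wt% Si.
23.35% − 16.07% gives a difference of 7.28 percentage points.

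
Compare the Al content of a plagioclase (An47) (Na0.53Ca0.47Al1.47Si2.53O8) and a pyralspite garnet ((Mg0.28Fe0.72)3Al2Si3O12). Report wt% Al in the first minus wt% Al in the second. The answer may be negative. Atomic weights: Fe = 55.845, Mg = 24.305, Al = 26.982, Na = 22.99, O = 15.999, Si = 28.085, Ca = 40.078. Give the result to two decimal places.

First mineral: 39.664 g Al in 269.732 g formula = 14.70 wt% Al.
Second mineral: 53.964 g Al in 471.248 g formula = 11.45 wt% Al.
14.70% − 11.45% gives a difference of 3.25 percentage points.

3.25 percentage points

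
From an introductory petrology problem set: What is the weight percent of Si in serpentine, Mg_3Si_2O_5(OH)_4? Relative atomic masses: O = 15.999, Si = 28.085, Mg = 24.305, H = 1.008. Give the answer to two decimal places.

20.27 weight percent

Formula mass = 3×24.305 + 2×28.085 + 9×15.999 + 4×1.008 = 277.108 g/mol, of which 56.170 g is Si.
So Si makes up 56.170/277.108 = 0.2027 of the mass, i.e. 20.27%.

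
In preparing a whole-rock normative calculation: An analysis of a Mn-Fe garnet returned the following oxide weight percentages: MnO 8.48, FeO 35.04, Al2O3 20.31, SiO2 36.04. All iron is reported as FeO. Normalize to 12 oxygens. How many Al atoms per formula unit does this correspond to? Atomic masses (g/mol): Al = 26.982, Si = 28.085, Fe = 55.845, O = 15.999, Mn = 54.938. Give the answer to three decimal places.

1.988 Al apfu

8.48 wt% MnO ÷ 70.937 g/mol = 0.11954 mol, giving 0.11954 Mn and 0.11954 O.
35.04 wt% FeO ÷ 71.844 g/mol = 0.48772 mol, giving 0.48772 Fe and 0.48772 O.
20.31 wt% Al2O3 ÷ 101.961 g/mol = 0.19919 mol, giving 0.39838 Al and 0.59757 O.
36.04 wt% SiO2 ÷ 60.083 g/mol = 0.59984 mol, giving 0.59984 Si and 1.19968 O.
Oxygen sums to 2.40451; scaling by 12/2.40451 = 4.99062 puts the formula on 12 O.
Al: 0.39838 × 4.99062 = 1.988 atoms per formula unit.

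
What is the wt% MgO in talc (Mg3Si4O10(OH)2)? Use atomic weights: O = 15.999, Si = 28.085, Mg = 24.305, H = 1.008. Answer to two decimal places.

31.88 wt%

M(Mg3Si4O10(OH)2) = 379.259 g/mol; M(MgO) = 40.304 g/mol.
Moles MgO per formula unit = 3 Mg ÷ 1 = 3.0000.
MgO fraction = (3.0000 × 40.304) / 379.259 = 120.912/379.259 = 0.3188.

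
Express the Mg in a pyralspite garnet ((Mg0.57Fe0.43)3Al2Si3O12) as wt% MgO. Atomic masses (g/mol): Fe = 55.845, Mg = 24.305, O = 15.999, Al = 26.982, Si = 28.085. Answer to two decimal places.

M((Mg0.57Fe0.43)3Al2Si3O12) = 443.809 g/mol; M(MgO) = 40.304 g/mol.
Moles MgO per formula unit = 1.71 Mg ÷ 1 = 1.7100.
MgO fraction = (1.7100 × 40.304) / 443.809 = 68.920/443.809 = 0.1553.

15.53 wt%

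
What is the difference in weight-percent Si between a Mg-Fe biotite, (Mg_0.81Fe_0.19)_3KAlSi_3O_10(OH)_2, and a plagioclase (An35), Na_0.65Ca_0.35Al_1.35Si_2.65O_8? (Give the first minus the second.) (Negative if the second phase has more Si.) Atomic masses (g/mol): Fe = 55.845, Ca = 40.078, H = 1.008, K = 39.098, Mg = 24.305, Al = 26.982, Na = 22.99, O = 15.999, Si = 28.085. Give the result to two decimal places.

Si in (Mg_0.81Fe_0.19)_3KAlSi_3O_10(OH)_2: molar mass 435.232 g/mol; 3×28.085 = 84.255 g → 19.36 wt%.
Si in Na_0.65Ca_0.35Al_1.35Si_2.65O_8: molar mass 267.814 g/mol; 2.65×28.085 = 74.425 g → 27.79 wt%.
Difference = 19.36 − 27.79 = -8.43 percentage points.

-8.43 percentage points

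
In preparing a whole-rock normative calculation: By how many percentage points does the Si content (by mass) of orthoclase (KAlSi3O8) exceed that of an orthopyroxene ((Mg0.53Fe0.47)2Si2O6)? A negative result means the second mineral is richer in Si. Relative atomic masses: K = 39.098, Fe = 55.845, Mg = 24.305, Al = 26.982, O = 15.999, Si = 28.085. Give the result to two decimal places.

Si in KAlSi3O8: molar mass 278.327 g/mol; 3×28.085 = 84.255 g → 30.27 wt%.
Si in (Mg0.53Fe0.47)2Si2O6: molar mass 230.422 g/mol; 2×28.085 = 56.170 g → 24.38 wt%.
Difference = 30.27 − 24.38 = 5.89 percentage points.

5.89 percentage points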